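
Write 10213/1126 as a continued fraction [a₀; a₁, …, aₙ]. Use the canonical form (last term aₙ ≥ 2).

[9; 14, 3, 1, 19]

10213 = 9*1126 + 79
1126 = 14*79 + 20
79 = 3*20 + 19
20 = 1*19 + 1
19 = 19*1 + 0  (stop)
So 10213/1126 = [9; 14, 3, 1, 19].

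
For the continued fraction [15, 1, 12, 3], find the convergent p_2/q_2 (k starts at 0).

207/13

Using pₖ = aₖpₖ₋₁ + pₖ₋₂, qₖ = aₖqₖ₋₁ + qₖ₋₂ (with p₋₁=1, p₋₂=0, q₋₁=0, q₋₂=1):
  k=0: a=15, p=15, q=1
  k=1: a=1, p=16, q=1
  k=2: a=12, p=207, q=13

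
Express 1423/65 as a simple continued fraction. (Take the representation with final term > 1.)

[21; 1, 8, 3, 2]

1423 = 21×65 + 58
65 = 1×58 + 7
58 = 8×7 + 2
7 = 3×2 + 1
2 = 2×1 + 0  (stop)
So 1423/65 = [21; 1, 8, 3, 2].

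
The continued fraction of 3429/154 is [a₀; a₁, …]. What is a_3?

3429 = 22·154 + 41   →  a_0 = 22
154 = 3·41 + 31   →  a_1 = 3
41 = 1·31 + 10   →  a_2 = 1
31 = 3·10 + 1   →  a_3 = 3

3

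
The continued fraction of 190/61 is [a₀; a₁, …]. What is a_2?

190 = 3·61 + 7   →  a_0 = 3
61 = 8·7 + 5   →  a_1 = 8
7 = 1·5 + 2   →  a_2 = 1

1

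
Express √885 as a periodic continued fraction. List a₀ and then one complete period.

[29; 1, 2, 1, 58]

a₀ = ⌊√885⌋ = 29.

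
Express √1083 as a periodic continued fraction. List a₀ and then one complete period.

[32; 1, 9, 1, 64]

a₀ = ⌊√1083⌋ = 32.
With m₀=0, d₀=1 and mₖ₊₁ = dₖaₖ − mₖ, dₖ₊₁ = (n − mₖ₊₁²)/dₖ, aₖ₊₁ = ⌊(a₀+mₖ₊₁)/dₖ₊₁⌋:
  k=1: m=32, d=59, a=1
  k=2: m=27, d=6, a=9
  k=3: m=27, d=59, a=1
  k=4: m=32, d=1, a=64
d=1 and a=2a₀=64 at k=4, so the next step gives (m, d) = (32, 59) again — its k=1 value — and the period has length 4.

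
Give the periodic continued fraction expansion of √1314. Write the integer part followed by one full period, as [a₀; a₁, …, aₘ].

a₀ = ⌊√1314⌋ = 36.
With m₀=0, d₀=1 and mₖ₊₁ = dₖaₖ − mₖ, dₖ₊₁ = (n − mₖ₊₁²)/dₖ, aₖ₊₁ = ⌊(a₀+mₖ₊₁)/dₖ₊₁⌋:
  k=1: m=36, d=18, a=4
  k=2: m=36, d=1, a=72
d=1 and a=2a₀=72 at k=2, so the next step gives (m, d) = (36, 18) again — its k=1 value — and the period has length 2.

[36; 4, 72]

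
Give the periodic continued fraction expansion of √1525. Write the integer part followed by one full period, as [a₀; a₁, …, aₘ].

a₀ = ⌊√1525⌋ = 39.
With m₀=0, d₀=1 and mₖ₊₁ = dₖaₖ − mₖ, dₖ₊₁ = (n − mₖ₊₁²)/dₖ, aₖ₊₁ = ⌊(a₀+mₖ₊₁)/dₖ₊₁⌋:
  k=1: m=39, d=4, a=19
  k=2: m=37, d=39, a=1
  k=3: m=2, d=39, a=1
  k=4: m=37, d=4, a=19
  k=5: m=39, d=1, a=78
d=1 and a=2a₀=78 at k=5, so the next step gives (m, d) = (39, 4) again — its k=1 value — and the period has length 5.

[39; 19, 1, 1, 19, 78]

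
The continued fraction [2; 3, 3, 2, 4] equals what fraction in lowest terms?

235/102

Fold from the inside: start with 4/1.
  2 + 1/4 = 9/4
  3 + 4/9 = 31/9
  3 + 9/31 = 102/31
  2 + 31/102 = 235/102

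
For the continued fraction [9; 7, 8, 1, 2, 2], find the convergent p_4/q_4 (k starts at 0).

Using pₖ = aₖpₖ₋₁ + pₖ₋₂, qₖ = aₖqₖ₋₁ + qₖ₋₂ (with p₋₁=1, p₋₂=0, q₋₁=0, q₋₂=1):
  k=0: a=9, p=9, q=1
  k=1: a=7, p=64, q=7
  k=2: a=8, p=521, q=57
  k=3: a=1, p=585, q=64
  k=4: a=2, p=1691, q=185

1691/185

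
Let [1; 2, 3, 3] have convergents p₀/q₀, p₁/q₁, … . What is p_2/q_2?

Using pₖ = aₖpₖ₋₁ + pₖ₋₂, qₖ = aₖqₖ₋₁ + qₖ₋₂ (with p₋₁=1, p₋₂=0, q₋₁=0, q₋₂=1):
  k=0: a=1, p=1, q=1
  k=1: a=2, p=3, q=2
  k=2: a=3, p=10, q=7

10/7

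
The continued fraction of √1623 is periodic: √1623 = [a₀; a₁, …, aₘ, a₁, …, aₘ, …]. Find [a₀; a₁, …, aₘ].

a₀ = ⌊√1623⌋ = 40.
With m₀=0, d₀=1 and mₖ₊₁ = dₖaₖ − mₖ, dₖ₊₁ = (n − mₖ₊₁²)/dₖ, aₖ₊₁ = ⌊(a₀+mₖ₊₁)/dₖ₊₁⌋:
  k=1: m=40, d=23, a=3
  k=2: m=29, d=34, a=2
  k=3: m=39, d=3, a=26
  k=4: m=39, d=34, a=2
  k=5: m=29, d=23, a=3
  k=6: m=40, d=1, a=80
d=1 and a=2a₀=80 at k=6, so the next step gives (m, d) = (40, 23) again — its k=1 value — and the period has length 6.

[40; 3, 2, 26, 2, 3, 80]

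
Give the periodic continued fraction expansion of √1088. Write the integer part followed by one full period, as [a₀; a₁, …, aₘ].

[32; 1, 64]

a₀ = ⌊√1088⌋ = 32.
With m₀=0, d₀=1 and mₖ₊₁ = dₖaₖ − mₖ, dₖ₊₁ = (n − mₖ₊₁²)/dₖ, aₖ₊₁ = ⌊(a₀+mₖ₊₁)/dₖ₊₁⌋:
  k=1: m=32, d=64, a=1
  k=2: m=32, d=1, a=64
d=1 and a=2a₀=64 at k=2, so the next step gives (m, d) = (32, 64) again — its k=1 value — and the period has length 2.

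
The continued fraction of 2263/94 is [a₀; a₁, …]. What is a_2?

2

2263 = 24·94 + 7   →  a_0 = 24
94 = 13·7 + 3   →  a_1 = 13
7 = 2·3 + 1   →  a_2 = 2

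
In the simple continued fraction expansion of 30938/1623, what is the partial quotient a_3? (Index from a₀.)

30938 = 19·1623 + 101   →  a_0 = 19
1623 = 16·101 + 7   →  a_1 = 16
101 = 14·7 + 3   →  a_2 = 14
7 = 2·3 + 1   →  a_3 = 2

2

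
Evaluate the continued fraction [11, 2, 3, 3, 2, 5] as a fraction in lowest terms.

3293/288

Fold from the inside: start with 5/1.
  2 + 1/5 = 11/5
  3 + 5/11 = 38/11
  3 + 11/38 = 125/38
  2 + 38/125 = 288/125
  11 + 125/288 = 3293/288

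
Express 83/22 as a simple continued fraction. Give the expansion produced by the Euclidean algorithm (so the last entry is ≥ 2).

83 = 3*22 + 17
22 = 1*17 + 5
17 = 3*5 + 2
5 = 2*2 + 1
2 = 2*1 + 0  (stop)
So 83/22 = [3; 1, 3, 2, 2].

[3; 1, 3, 2, 2]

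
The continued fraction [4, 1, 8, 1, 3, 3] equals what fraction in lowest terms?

Fold from the inside: start with 3/1.
  3 + 1/3 = 10/3
  1 + 3/10 = 13/10
  8 + 10/13 = 114/13
  1 + 13/114 = 127/114
  4 + 114/127 = 622/127

622/127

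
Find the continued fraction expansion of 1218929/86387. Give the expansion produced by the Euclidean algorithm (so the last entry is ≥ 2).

[14; 9, 12, 14, 3, 18]

1218929 = 14·86387 + 9511
86387 = 9·9511 + 788
9511 = 12·788 + 55
788 = 14·55 + 18
55 = 3·18 + 1
18 = 18·1 + 0  (stop)
So 1218929/86387 = [14; 9, 12, 14, 3, 18].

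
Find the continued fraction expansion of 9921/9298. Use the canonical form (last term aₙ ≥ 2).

[1; 14, 1, 12, 3, 1, 11]

9921 = 1*9298 + 623
9298 = 14*623 + 576
623 = 1*576 + 47
576 = 12*47 + 12
47 = 3*12 + 11
12 = 1*11 + 1
11 = 11*1 + 0  (stop)
So 9921/9298 = [1; 14, 1, 12, 3, 1, 11].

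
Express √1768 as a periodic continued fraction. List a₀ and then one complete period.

a₀ = ⌊√1768⌋ = 42.
With m₀=0, d₀=1 and mₖ₊₁ = dₖaₖ − mₖ, dₖ₊₁ = (n − mₖ₊₁²)/dₖ, aₖ₊₁ = ⌊(a₀+mₖ₊₁)/dₖ₊₁⌋:
  k=1: m=42, d=4, a=21
  k=2: m=42, d=1, a=84
d=1 and a=2a₀=84 at k=2, so the next step gives (m, d) = (42, 4) again — its k=1 value — and the period has length 2.

[42; 21, 84]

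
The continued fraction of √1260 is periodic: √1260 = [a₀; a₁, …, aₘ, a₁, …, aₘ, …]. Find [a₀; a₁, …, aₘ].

[35; 2, 70]

a₀ = ⌊√1260⌋ = 35.
With m₀=0, d₀=1 and mₖ₊₁ = dₖaₖ − mₖ, dₖ₊₁ = (n − mₖ₊₁²)/dₖ, aₖ₊₁ = ⌊(a₀+mₖ₊₁)/dₖ₊₁⌋:
  k=1: m=35, d=35, a=2
  k=2: m=35, d=1, a=70
d=1 and a=2a₀=70 at k=2, so the next step gives (m, d) = (35, 35) again — its k=1 value — and the period has length 2.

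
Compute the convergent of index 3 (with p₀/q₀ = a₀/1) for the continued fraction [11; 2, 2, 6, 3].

Using pₖ = aₖpₖ₋₁ + pₖ₋₂, qₖ = aₖqₖ₋₁ + qₖ₋₂ (with p₋₁=1, p₋₂=0, q₋₁=0, q₋₂=1):
  k=0: a=11, p=11, q=1
  k=1: a=2, p=23, q=2
  k=2: a=2, p=57, q=5
  k=3: a=6, p=365, q=32

365/32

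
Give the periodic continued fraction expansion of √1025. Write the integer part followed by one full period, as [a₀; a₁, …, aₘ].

[32; 64]

a₀ = ⌊√1025⌋ = 32.
With m₀=0, d₀=1 and mₖ₊₁ = dₖaₖ − mₖ, dₖ₊₁ = (n − mₖ₊₁²)/dₖ, aₖ₊₁ = ⌊(a₀+mₖ₊₁)/dₖ₊₁⌋:
  k=1: m=32, d=1, a=64
d=1 and a=2a₀=64 at k=1, so the next step gives (m, d) = (32, 1) again — its k=1 value — and the period has length 1.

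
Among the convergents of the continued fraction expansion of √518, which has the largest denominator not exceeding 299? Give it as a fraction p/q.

√518 = [22; 1, 3, 6, 3, 1, 44, …] (period length 6).
Convergents:
  p_0/q_0 = 22/1
  p_1/q_1 = 23/1
  p_2/q_2 = 91/4
  p_3/q_3 = 569/25
  p_4/q_4 = 1798/79
  p_5/q_5 = 2367/104
  p_6/q_6 = 105946/4655
q_5 = 104 ≤ 299 < 4655 = q_6, so the answer is 2367/104.

2367/104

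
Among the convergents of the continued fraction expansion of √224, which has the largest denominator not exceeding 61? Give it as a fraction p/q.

√224 = [14; 1, 28, …] (period length 2).
Convergents:
  p_0/q_0 = 14/1
  p_1/q_1 = 15/1
  p_2/q_2 = 434/29
  p_3/q_3 = 449/30
  p_4/q_4 = 13006/869
q_3 = 30 ≤ 61 < 869 = q_4, so the answer is 449/30.

449/30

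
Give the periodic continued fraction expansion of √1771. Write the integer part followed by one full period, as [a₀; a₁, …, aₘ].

[42; 12, 84]

a₀ = ⌊√1771⌋ = 42.
With m₀=0, d₀=1 and mₖ₊₁ = dₖaₖ − mₖ, dₖ₊₁ = (n − mₖ₊₁²)/dₖ, aₖ₊₁ = ⌊(a₀+mₖ₊₁)/dₖ₊₁⌋:
  k=1: m=42, d=7, a=12
  k=2: m=42, d=1, a=84
d=1 and a=2a₀=84 at k=2, so the next step gives (m, d) = (42, 7) again — its k=1 value — and the period has length 2.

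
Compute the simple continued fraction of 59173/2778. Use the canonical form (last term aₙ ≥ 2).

59173 = 21·2778 + 835
2778 = 3·835 + 273
835 = 3·273 + 16
273 = 17·16 + 1
16 = 16·1 + 0  (stop)
So 59173/2778 = [21; 3, 3, 17, 16].

[21; 3, 3, 17, 16]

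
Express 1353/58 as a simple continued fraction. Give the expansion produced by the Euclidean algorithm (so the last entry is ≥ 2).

1353 = 23·58 + 19
58 = 3·19 + 1
19 = 19·1 + 0  (stop)
So 1353/58 = [23; 3, 19].

[23; 3, 19]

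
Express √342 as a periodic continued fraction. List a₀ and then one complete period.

[18; 2, 36]

a₀ = ⌊√342⌋ = 18.
With m₀=0, d₀=1 and mₖ₊₁ = dₖaₖ − mₖ, dₖ₊₁ = (n − mₖ₊₁²)/dₖ, aₖ₊₁ = ⌊(a₀+mₖ₊₁)/dₖ₊₁⌋:
  k=1: m=18, d=18, a=2
  k=2: m=18, d=1, a=36
d=1 and a=2a₀=36 at k=2, so the next step gives (m, d) = (18, 18) again — its k=1 value — and the period has length 2.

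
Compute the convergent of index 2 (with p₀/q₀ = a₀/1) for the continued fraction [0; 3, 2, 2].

2/7

Using pₖ = aₖpₖ₋₁ + pₖ₋₂, qₖ = aₖqₖ₋₁ + qₖ₋₂ (with p₋₁=1, p₋₂=0, q₋₁=0, q₋₂=1):
  k=0: a=0, p=0, q=1
  k=1: a=3, p=1, q=3
  k=2: a=2, p=2, q=7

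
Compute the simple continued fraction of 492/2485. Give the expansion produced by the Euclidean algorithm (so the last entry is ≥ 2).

[0; 5, 19, 1, 2, 8]

492 = 0×2485 + 492
2485 = 5×492 + 25
492 = 19×25 + 17
25 = 1×17 + 8
17 = 2×8 + 1
8 = 8×1 + 0  (stop)
So 492/2485 = [0; 5, 19, 1, 2, 8].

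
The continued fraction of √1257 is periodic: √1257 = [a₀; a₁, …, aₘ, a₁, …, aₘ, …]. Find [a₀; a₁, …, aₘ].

a₀ = ⌊√1257⌋ = 35.
With m₀=0, d₀=1 and mₖ₊₁ = dₖaₖ − mₖ, dₖ₊₁ = (n − mₖ₊₁²)/dₖ, aₖ₊₁ = ⌊(a₀+mₖ₊₁)/dₖ₊₁⌋:
  k=1: m=35, d=32, a=2
  k=2: m=29, d=13, a=4
  k=3: m=23, d=56, a=1
  k=4: m=33, d=3, a=22
  k=5: m=33, d=56, a=1
  k=6: m=23, d=13, a=4
  k=7: m=29, d=32, a=2
  k=8: m=35, d=1, a=70
d=1 and a=2a₀=70 at k=8, so the next step gives (m, d) = (35, 32) again — its k=1 value — and the period has length 8.

[35; 2, 4, 1, 22, 1, 4, 2, 70]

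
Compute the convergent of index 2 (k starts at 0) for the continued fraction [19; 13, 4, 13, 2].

Using pₖ = aₖpₖ₋₁ + pₖ₋₂, qₖ = aₖqₖ₋₁ + qₖ₋₂ (with p₋₁=1, p₋₂=0, q₋₁=0, q₋₂=1):
  k=0: a=19, p=19, q=1
  k=1: a=13, p=248, q=13
  k=2: a=4, p=1011, q=53

1011/53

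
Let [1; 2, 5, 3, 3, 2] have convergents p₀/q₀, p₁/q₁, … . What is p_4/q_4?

Using pₖ = aₖpₖ₋₁ + pₖ₋₂, qₖ = aₖqₖ₋₁ + qₖ₋₂ (with p₋₁=1, p₋₂=0, q₋₁=0, q₋₂=1):
  k=0: a=1, p=1, q=1
  k=1: a=2, p=3, q=2
  k=2: a=5, p=16, q=11
  k=3: a=3, p=51, q=35
  k=4: a=3, p=169, q=116

169/116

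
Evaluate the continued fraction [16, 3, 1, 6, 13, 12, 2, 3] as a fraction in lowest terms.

Fold from the inside: start with 3/1.
  2 + 1/3 = 7/3
  12 + 3/7 = 87/7
  13 + 7/87 = 1138/87
  6 + 87/1138 = 6915/1138
  1 + 1138/6915 = 8053/6915
  3 + 6915/8053 = 31074/8053
  16 + 8053/31074 = 505237/31074

505237/31074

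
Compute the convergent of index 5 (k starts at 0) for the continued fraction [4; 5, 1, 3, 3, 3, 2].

Using pₖ = aₖpₖ₋₁ + pₖ₋₂, qₖ = aₖqₖ₋₁ + qₖ₋₂ (with p₋₁=1, p₋₂=0, q₋₁=0, q₋₂=1):
  k=0: a=4, p=4, q=1
  k=1: a=5, p=21, q=5
  k=2: a=1, p=25, q=6
  k=3: a=3, p=96, q=23
  k=4: a=3, p=313, q=75
  k=5: a=3, p=1035, q=248

1035/248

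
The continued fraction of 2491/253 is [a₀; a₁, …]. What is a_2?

2491 = 9·253 + 214   →  a_0 = 9
253 = 1·214 + 39   →  a_1 = 1
214 = 5·39 + 19   →  a_2 = 5

5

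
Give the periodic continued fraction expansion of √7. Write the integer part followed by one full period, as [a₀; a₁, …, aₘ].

a₀ = ⌊√7⌋ = 2.
With m₀=0, d₀=1 and mₖ₊₁ = dₖaₖ − mₖ, dₖ₊₁ = (n − mₖ₊₁²)/dₖ, aₖ₊₁ = ⌊(a₀+mₖ₊₁)/dₖ₊₁⌋:
  k=1: m=2, d=3, a=1
  k=2: m=1, d=2, a=1
  k=3: m=1, d=3, a=1
  k=4: m=2, d=1, a=4
d=1 and a=2a₀=4 at k=4, so the next step gives (m, d) = (2, 3) again — its k=1 value — and the period has length 4.

[2; 1, 1, 1, 4]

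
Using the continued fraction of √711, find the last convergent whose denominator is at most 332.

8506/319

√711 = [26; 1, 1, 1, 52, …] (period length 4).
Convergents:
  p_0/q_0 = 26/1
  p_1/q_1 = 27/1
  p_2/q_2 = 53/2
  p_3/q_3 = 80/3
  p_4/q_4 = 4213/158
  p_5/q_5 = 4293/161
  p_6/q_6 = 8506/319
  p_7/q_7 = 12799/480
q_6 = 319 ≤ 332 < 480 = q_7, so the answer is 8506/319.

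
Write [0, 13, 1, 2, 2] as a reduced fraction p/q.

7/96

Fold from the inside: start with 2/1.
  2 + 1/2 = 5/2
  1 + 2/5 = 7/5
  13 + 5/7 = 96/7
  0 + 7/96 = 7/96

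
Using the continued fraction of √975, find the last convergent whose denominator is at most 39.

√975 = [31; 4, 2, 4, 62, …] (period length 4).
Convergents:
  p_0/q_0 = 31/1
  p_1/q_1 = 125/4
  p_2/q_2 = 281/9
  p_3/q_3 = 1249/40
q_2 = 9 ≤ 39 < 40 = q_3, so the answer is 281/9.

281/9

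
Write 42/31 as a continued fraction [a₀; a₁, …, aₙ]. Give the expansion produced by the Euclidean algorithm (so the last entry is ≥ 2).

42 = 1*31 + 11
31 = 2*11 + 9
11 = 1*9 + 2
9 = 4*2 + 1
2 = 2*1 + 0  (stop)
So 42/31 = [1; 2, 1, 4, 2].

[1; 2, 1, 4, 2]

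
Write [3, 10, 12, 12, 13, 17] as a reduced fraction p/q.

Using pₖ = aₖpₖ₋₁ + pₖ₋₂ and qₖ = aₖqₖ₋₁ + qₖ₋₂:
  k=0: a=3, p=3, q=1
  k=1: a=10, p=31, q=10
  k=2: a=12, p=375, q=121
  k=3: a=12, p=4531, q=1462
  k=4: a=13, p=59278, q=19127
  k=5: a=17, p=1012257, q=326621

1012257/326621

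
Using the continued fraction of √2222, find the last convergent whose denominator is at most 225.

9899/210

√2222 = [47; 7, 4, 7, 94, …] (period length 4).
Convergents:
  p_0/q_0 = 47/1
  p_1/q_1 = 330/7
  p_2/q_2 = 1367/29
  p_3/q_3 = 9899/210
  p_4/q_4 = 931873/19769
q_3 = 210 ≤ 225 < 19769 = q_4, so the answer is 9899/210.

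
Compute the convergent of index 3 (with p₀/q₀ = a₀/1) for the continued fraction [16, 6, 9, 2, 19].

Using pₖ = aₖpₖ₋₁ + pₖ₋₂, qₖ = aₖqₖ₋₁ + qₖ₋₂ (with p₋₁=1, p₋₂=0, q₋₁=0, q₋₂=1):
  k=0: a=16, p=16, q=1
  k=1: a=6, p=97, q=6
  k=2: a=9, p=889, q=55
  k=3: a=2, p=1875, q=116

1875/116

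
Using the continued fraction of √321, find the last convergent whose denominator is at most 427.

√321 = [17; 1, 10, 1, 34, …] (period length 4).
Convergents:
  p_0/q_0 = 17/1
  p_1/q_1 = 18/1
  p_2/q_2 = 197/11
  p_3/q_3 = 215/12
  p_4/q_4 = 7507/419
  p_5/q_5 = 7722/431
q_4 = 419 ≤ 427 < 431 = q_5, so the answer is 7507/419.

7507/419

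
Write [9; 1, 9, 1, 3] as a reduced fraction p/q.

426/43

Fold from the inside: start with 3/1.
  1 + 1/3 = 4/3
  9 + 3/4 = 39/4
  1 + 4/39 = 43/39
  9 + 39/43 = 426/43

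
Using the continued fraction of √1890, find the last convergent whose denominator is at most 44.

826/19

√1890 = [43; 2, 9, 6, 9, 2, 86, …] (period length 6).
Convergents:
  p_0/q_0 = 43/1
  p_1/q_1 = 87/2
  p_2/q_2 = 826/19
  p_3/q_3 = 5043/116
q_2 = 19 ≤ 44 < 116 = q_3, so the answer is 826/19.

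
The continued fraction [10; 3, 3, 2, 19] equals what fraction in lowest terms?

Fold from the inside: start with 19/1.
  2 + 1/19 = 39/19
  3 + 19/39 = 136/39
  3 + 39/136 = 447/136
  10 + 136/447 = 4606/447

4606/447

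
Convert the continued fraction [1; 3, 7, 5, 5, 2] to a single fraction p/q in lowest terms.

Using pₖ = aₖpₖ₋₁ + pₖ₋₂ and qₖ = aₖqₖ₋₁ + qₖ₋₂:
  k=0: a=1, p=1, q=1
  k=1: a=3, p=4, q=3
  k=2: a=7, p=29, q=22
  k=3: a=5, p=149, q=113
  k=4: a=5, p=774, q=587
  k=5: a=2, p=1697, q=1287

1697/1287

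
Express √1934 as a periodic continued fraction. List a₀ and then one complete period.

[43; 1, 42, 1, 86]

a₀ = ⌊√1934⌋ = 43.
With m₀=0, d₀=1 and mₖ₊₁ = dₖaₖ − mₖ, dₖ₊₁ = (n − mₖ₊₁²)/dₖ, aₖ₊₁ = ⌊(a₀+mₖ₊₁)/dₖ₊₁⌋:
  k=1: m=43, d=85, a=1
  k=2: m=42, d=2, a=42
  k=3: m=42, d=85, a=1
  k=4: m=43, d=1, a=86
d=1 and a=2a₀=86 at k=4, so the next step gives (m, d) = (43, 85) again — its k=1 value — and the period has length 4.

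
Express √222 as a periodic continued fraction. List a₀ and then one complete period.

a₀ = ⌊√222⌋ = 14.
With m₀=0, d₀=1 and mₖ₊₁ = dₖaₖ − mₖ, dₖ₊₁ = (n − mₖ₊₁²)/dₖ, aₖ₊₁ = ⌊(a₀+mₖ₊₁)/dₖ₊₁⌋:
  k=1: m=14, d=26, a=1
  k=2: m=12, d=3, a=8
  k=3: m=12, d=26, a=1
  k=4: m=14, d=1, a=28
d=1 and a=2a₀=28 at k=4, so the next step gives (m, d) = (14, 26) again — its k=1 value — and the period has length 4.

[14; 1, 8, 1, 28]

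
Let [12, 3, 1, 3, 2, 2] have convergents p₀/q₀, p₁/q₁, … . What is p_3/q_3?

184/15

Using pₖ = aₖpₖ₋₁ + pₖ₋₂, qₖ = aₖqₖ₋₁ + qₖ₋₂ (with p₋₁=1, p₋₂=0, q₋₁=0, q₋₂=1):
  k=0: a=12, p=12, q=1
  k=1: a=3, p=37, q=3
  k=2: a=1, p=49, q=4
  k=3: a=3, p=184, q=15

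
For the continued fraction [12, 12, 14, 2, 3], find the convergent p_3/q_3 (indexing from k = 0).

4229/350

Using pₖ = aₖpₖ₋₁ + pₖ₋₂, qₖ = aₖqₖ₋₁ + qₖ₋₂ (with p₋₁=1, p₋₂=0, q₋₁=0, q₋₂=1):
  k=0: a=12, p=12, q=1
  k=1: a=12, p=145, q=12
  k=2: a=14, p=2042, q=169
  k=3: a=2, p=4229, q=350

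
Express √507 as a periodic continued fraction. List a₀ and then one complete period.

[22; 1, 1, 14, 1, 1, 44]

a₀ = ⌊√507⌋ = 22.
With m₀=0, d₀=1 and mₖ₊₁ = dₖaₖ − mₖ, dₖ₊₁ = (n − mₖ₊₁²)/dₖ, aₖ₊₁ = ⌊(a₀+mₖ₊₁)/dₖ₊₁⌋:
  k=1: m=22, d=23, a=1
  k=2: m=1, d=22, a=1
  k=3: m=21, d=3, a=14
  k=4: m=21, d=22, a=1
  k=5: m=1, d=23, a=1
  k=6: m=22, d=1, a=44
d=1 and a=2a₀=44 at k=6, so the next step gives (m, d) = (22, 23) again — its k=1 value — and the period has length 6.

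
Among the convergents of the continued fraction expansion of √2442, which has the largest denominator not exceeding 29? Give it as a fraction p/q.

√2442 = [49; 2, 2, 2, 98, …] (period length 4).
Convergents:
  p_0/q_0 = 49/1
  p_1/q_1 = 99/2
  p_2/q_2 = 247/5
  p_3/q_3 = 593/12
  p_4/q_4 = 58361/1181
q_3 = 12 ≤ 29 < 1181 = q_4, so the answer is 593/12.

593/12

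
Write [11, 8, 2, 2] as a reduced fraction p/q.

Fold from the inside: start with 2/1.
  2 + 1/2 = 5/2
  8 + 2/5 = 42/5
  11 + 5/42 = 467/42

467/42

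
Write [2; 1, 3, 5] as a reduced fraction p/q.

58/21

Fold from the inside: start with 5/1.
  3 + 1/5 = 16/5
  1 + 5/16 = 21/16
  2 + 16/21 = 58/21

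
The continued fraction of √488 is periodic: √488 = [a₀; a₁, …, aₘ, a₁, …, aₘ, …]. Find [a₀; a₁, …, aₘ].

[22; 11, 44]

a₀ = ⌊√488⌋ = 22.
With m₀=0, d₀=1 and mₖ₊₁ = dₖaₖ − mₖ, dₖ₊₁ = (n − mₖ₊₁²)/dₖ, aₖ₊₁ = ⌊(a₀+mₖ₊₁)/dₖ₊₁⌋:
  k=1: m=22, d=4, a=11
  k=2: m=22, d=1, a=44
d=1 and a=2a₀=44 at k=2, so the next step gives (m, d) = (22, 4) again — its k=1 value — and the period has length 2.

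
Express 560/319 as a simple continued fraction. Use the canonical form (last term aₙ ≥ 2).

560 = 1×319 + 241
319 = 1×241 + 78
241 = 3×78 + 7
78 = 11×7 + 1
7 = 7×1 + 0  (stop)
So 560/319 = [1; 1, 3, 11, 7].

[1; 1, 3, 11, 7]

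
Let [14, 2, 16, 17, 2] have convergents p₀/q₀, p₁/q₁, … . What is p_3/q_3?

8155/563

Using pₖ = aₖpₖ₋₁ + pₖ₋₂, qₖ = aₖqₖ₋₁ + qₖ₋₂ (with p₋₁=1, p₋₂=0, q₋₁=0, q₋₂=1):
  k=0: a=14, p=14, q=1
  k=1: a=2, p=29, q=2
  k=2: a=16, p=478, q=33
  k=3: a=17, p=8155, q=563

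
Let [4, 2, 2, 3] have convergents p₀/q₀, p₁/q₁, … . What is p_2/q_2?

22/5

Using pₖ = aₖpₖ₋₁ + pₖ₋₂, qₖ = aₖqₖ₋₁ + qₖ₋₂ (with p₋₁=1, p₋₂=0, q₋₁=0, q₋₂=1):
  k=0: a=4, p=4, q=1
  k=1: a=2, p=9, q=2
  k=2: a=2, p=22, q=5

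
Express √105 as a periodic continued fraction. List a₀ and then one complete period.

a₀ = ⌊√105⌋ = 10.
With m₀=0, d₀=1 and mₖ₊₁ = dₖaₖ − mₖ, dₖ₊₁ = (n − mₖ₊₁²)/dₖ, aₖ₊₁ = ⌊(a₀+mₖ₊₁)/dₖ₊₁⌋:
  k=1: m=10, d=5, a=4
  k=2: m=10, d=1, a=20
d=1 and a=2a₀=20 at k=2, so the next step gives (m, d) = (10, 5) again — its k=1 value — and the period has length 2.

[10; 4, 20]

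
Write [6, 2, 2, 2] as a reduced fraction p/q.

77/12

Using pₖ = aₖpₖ₋₁ + pₖ₋₂ and qₖ = aₖqₖ₋₁ + qₖ₋₂:
  k=0: a=6, p=6, q=1
  k=1: a=2, p=13, q=2
  k=2: a=2, p=32, q=5
  k=3: a=2, p=77, q=12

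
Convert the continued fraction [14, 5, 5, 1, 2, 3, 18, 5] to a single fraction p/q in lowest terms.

Fold from the inside: start with 5/1.
  18 + 1/5 = 91/5
  3 + 5/91 = 278/91
  2 + 91/278 = 647/278
  1 + 278/647 = 925/647
  5 + 647/925 = 5272/925
  5 + 925/5272 = 27285/5272
  14 + 5272/27285 = 387262/27285

387262/27285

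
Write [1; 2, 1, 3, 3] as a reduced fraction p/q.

Fold from the inside: start with 3/1.
  3 + 1/3 = 10/3
  1 + 3/10 = 13/10
  2 + 10/13 = 36/13
  1 + 13/36 = 49/36

49/36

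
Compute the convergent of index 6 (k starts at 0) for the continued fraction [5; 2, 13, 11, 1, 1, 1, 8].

5213/951

Using pₖ = aₖpₖ₋₁ + pₖ₋₂, qₖ = aₖqₖ₋₁ + qₖ₋₂ (with p₋₁=1, p₋₂=0, q₋₁=0, q₋₂=1):
  k=0: a=5, p=5, q=1
  k=1: a=2, p=11, q=2
  k=2: a=13, p=148, q=27
  k=3: a=11, p=1639, q=299
  k=4: a=1, p=1787, q=326
  k=5: a=1, p=3426, q=625
  k=6: a=1, p=5213, q=951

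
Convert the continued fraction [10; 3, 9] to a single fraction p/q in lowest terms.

Fold from the inside: start with 9/1.
  3 + 1/9 = 28/9
  10 + 9/28 = 289/28

289/28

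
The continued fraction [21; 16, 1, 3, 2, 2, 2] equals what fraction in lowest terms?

Fold from the inside: start with 2/1.
  2 + 1/2 = 5/2
  2 + 2/5 = 12/5
  3 + 5/12 = 41/12
  1 + 12/41 = 53/41
  16 + 41/53 = 889/53
  21 + 53/889 = 18722/889

18722/889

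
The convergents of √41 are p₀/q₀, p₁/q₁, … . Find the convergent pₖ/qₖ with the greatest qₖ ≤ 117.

√41 = [6; 2, 2, 12, …] (period length 3).
Convergents:
  p_0/q_0 = 6/1
  p_1/q_1 = 13/2
  p_2/q_2 = 32/5
  p_3/q_3 = 397/62
  p_4/q_4 = 826/129
q_3 = 62 ≤ 117 < 129 = q_4, so the answer is 397/62.

397/62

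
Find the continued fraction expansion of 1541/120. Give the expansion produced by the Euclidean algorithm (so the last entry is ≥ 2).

1541 = 12·120 + 101
120 = 1·101 + 19
101 = 5·19 + 6
19 = 3·6 + 1
6 = 6·1 + 0  (stop)
So 1541/120 = [12; 1, 5, 3, 6].

[12; 1, 5, 3, 6]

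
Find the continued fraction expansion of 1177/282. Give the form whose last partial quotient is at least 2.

[4; 5, 1, 3, 12]

1177 = 4*282 + 49
282 = 5*49 + 37
49 = 1*37 + 12
37 = 3*12 + 1
12 = 12*1 + 0  (stop)
So 1177/282 = [4; 5, 1, 3, 12].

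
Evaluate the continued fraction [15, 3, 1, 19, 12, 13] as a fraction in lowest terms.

Fold from the inside: start with 13/1.
  12 + 1/13 = 157/13
  19 + 13/157 = 2996/157
  1 + 157/2996 = 3153/2996
  3 + 2996/3153 = 12455/3153
  15 + 3153/12455 = 189978/12455

189978/12455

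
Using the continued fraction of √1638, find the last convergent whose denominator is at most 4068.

117248/2897

√1638 = [40; 2, 8, 2, 80, …] (period length 4).
Convergents:
  p_0/q_0 = 40/1
  p_1/q_1 = 81/2
  p_2/q_2 = 688/17
  p_3/q_3 = 1457/36
  p_4/q_4 = 117248/2897
  p_5/q_5 = 235953/5830
q_4 = 2897 ≤ 4068 < 5830 = q_5, so the answer is 117248/2897.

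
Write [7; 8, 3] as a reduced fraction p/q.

Using pₖ = aₖpₖ₋₁ + pₖ₋₂ and qₖ = aₖqₖ₋₁ + qₖ₋₂:
  k=0: a=7, p=7, q=1
  k=1: a=8, p=57, q=8
  k=2: a=3, p=178, q=25

178/25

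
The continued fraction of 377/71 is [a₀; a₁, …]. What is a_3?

2

377 = 5·71 + 22   →  a_0 = 5
71 = 3·22 + 5   →  a_1 = 3
22 = 4·5 + 2   →  a_2 = 4
5 = 2·2 + 1   →  a_3 = 2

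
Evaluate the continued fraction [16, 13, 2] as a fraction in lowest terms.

434/27

Fold from the inside: start with 2/1.
  13 + 1/2 = 27/2
  16 + 2/27 = 434/27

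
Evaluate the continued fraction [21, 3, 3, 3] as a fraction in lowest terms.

703/33

Using pₖ = aₖpₖ₋₁ + pₖ₋₂ and qₖ = aₖqₖ₋₁ + qₖ₋₂:
  k=0: a=21, p=21, q=1
  k=1: a=3, p=64, q=3
  k=2: a=3, p=213, q=10
  k=3: a=3, p=703, q=33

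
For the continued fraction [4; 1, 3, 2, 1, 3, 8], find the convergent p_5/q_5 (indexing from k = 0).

Using pₖ = aₖpₖ₋₁ + pₖ₋₂, qₖ = aₖqₖ₋₁ + qₖ₋₂ (with p₋₁=1, p₋₂=0, q₋₁=0, q₋₂=1):
  k=0: a=4, p=4, q=1
  k=1: a=1, p=5, q=1
  k=2: a=3, p=19, q=4
  k=3: a=2, p=43, q=9
  k=4: a=1, p=62, q=13
  k=5: a=3, p=229, q=48

229/48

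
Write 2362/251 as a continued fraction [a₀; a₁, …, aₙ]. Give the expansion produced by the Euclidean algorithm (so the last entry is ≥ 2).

[9; 2, 2, 3, 2, 6]

2362 = 9·251 + 103
251 = 2·103 + 45
103 = 2·45 + 13
45 = 3·13 + 6
13 = 2·6 + 1
6 = 6·1 + 0  (stop)
So 2362/251 = [9; 2, 2, 3, 2, 6].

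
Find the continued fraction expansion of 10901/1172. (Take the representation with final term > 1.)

10901 = 9·1172 + 353
1172 = 3·353 + 113
353 = 3·113 + 14
113 = 8·14 + 1
14 = 14·1 + 0  (stop)
So 10901/1172 = [9; 3, 3, 8, 14].

[9; 3, 3, 8, 14]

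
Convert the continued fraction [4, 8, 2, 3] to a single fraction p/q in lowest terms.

243/59

Using pₖ = aₖpₖ₋₁ + pₖ₋₂ and qₖ = aₖqₖ₋₁ + qₖ₋₂:
  k=0: a=4, p=4, q=1
  k=1: a=8, p=33, q=8
  k=2: a=2, p=70, q=17
  k=3: a=3, p=243, q=59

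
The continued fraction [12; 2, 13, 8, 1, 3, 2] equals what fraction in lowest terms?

26848/2151

Fold from the inside: start with 2/1.
  3 + 1/2 = 7/2
  1 + 2/7 = 9/7
  8 + 7/9 = 79/9
  13 + 9/79 = 1036/79
  2 + 79/1036 = 2151/1036
  12 + 1036/2151 = 26848/2151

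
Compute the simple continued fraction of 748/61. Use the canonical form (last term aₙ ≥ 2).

[12; 3, 1, 4, 3]

748 = 12*61 + 16
61 = 3*16 + 13
16 = 1*13 + 3
13 = 4*3 + 1
3 = 3*1 + 0  (stop)
So 748/61 = [12; 3, 1, 4, 3].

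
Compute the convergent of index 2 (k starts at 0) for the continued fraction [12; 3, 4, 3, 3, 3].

Using pₖ = aₖpₖ₋₁ + pₖ₋₂, qₖ = aₖqₖ₋₁ + qₖ₋₂ (with p₋₁=1, p₋₂=0, q₋₁=0, q₋₂=1):
  k=0: a=12, p=12, q=1
  k=1: a=3, p=37, q=3
  k=2: a=4, p=160, q=13

160/13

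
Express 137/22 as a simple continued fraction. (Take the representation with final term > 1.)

[6; 4, 2, 2]

137 = 6·22 + 5
22 = 4·5 + 2
5 = 2·2 + 1
2 = 2·1 + 0  (stop)
So 137/22 = [6; 4, 2, 2].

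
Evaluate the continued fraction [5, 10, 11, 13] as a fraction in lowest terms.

Using pₖ = aₖpₖ₋₁ + pₖ₋₂ and qₖ = aₖqₖ₋₁ + qₖ₋₂:
  k=0: a=5, p=5, q=1
  k=1: a=10, p=51, q=10
  k=2: a=11, p=566, q=111
  k=3: a=13, p=7409, q=1453

7409/1453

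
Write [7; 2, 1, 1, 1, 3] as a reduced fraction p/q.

214/29

Fold from the inside: start with 3/1.
  1 + 1/3 = 4/3
  1 + 3/4 = 7/4
  1 + 4/7 = 11/7
  2 + 7/11 = 29/11
  7 + 11/29 = 214/29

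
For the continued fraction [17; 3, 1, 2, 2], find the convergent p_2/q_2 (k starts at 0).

Using pₖ = aₖpₖ₋₁ + pₖ₋₂, qₖ = aₖqₖ₋₁ + qₖ₋₂ (with p₋₁=1, p₋₂=0, q₋₁=0, q₋₂=1):
  k=0: a=17, p=17, q=1
  k=1: a=3, p=52, q=3
  k=2: a=1, p=69, q=4

69/4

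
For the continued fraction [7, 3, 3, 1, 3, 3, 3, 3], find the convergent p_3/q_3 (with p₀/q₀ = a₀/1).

95/13

Using pₖ = aₖpₖ₋₁ + pₖ₋₂, qₖ = aₖqₖ₋₁ + qₖ₋₂ (with p₋₁=1, p₋₂=0, q₋₁=0, q₋₂=1):
  k=0: a=7, p=7, q=1
  k=1: a=3, p=22, q=3
  k=2: a=3, p=73, q=10
  k=3: a=1, p=95, q=13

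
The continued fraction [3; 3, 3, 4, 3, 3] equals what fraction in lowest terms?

1519/460

Fold from the inside: start with 3/1.
  3 + 1/3 = 10/3
  4 + 3/10 = 43/10
  3 + 10/43 = 139/43
  3 + 43/139 = 460/139
  3 + 139/460 = 1519/460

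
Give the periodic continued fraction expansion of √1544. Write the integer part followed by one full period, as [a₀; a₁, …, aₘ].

[39; 3, 2, 2, 9, 2, 2, 3, 78]

a₀ = ⌊√1544⌋ = 39.
With m₀=0, d₀=1 and mₖ₊₁ = dₖaₖ − mₖ, dₖ₊₁ = (n − mₖ₊₁²)/dₖ, aₖ₊₁ = ⌊(a₀+mₖ₊₁)/dₖ₊₁⌋:
  k=1: m=39, d=23, a=3
  k=2: m=30, d=28, a=2
  k=3: m=26, d=31, a=2
  k=4: m=36, d=8, a=9
  k=5: m=36, d=31, a=2
  k=6: m=26, d=28, a=2
  k=7: m=30, d=23, a=3
  k=8: m=39, d=1, a=78
d=1 and a=2a₀=78 at k=8, so the next step gives (m, d) = (39, 23) again — its k=1 value — and the period has length 8.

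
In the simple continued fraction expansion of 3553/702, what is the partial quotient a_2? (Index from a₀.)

3553 = 5·702 + 43   →  a_0 = 5
702 = 16·43 + 14   →  a_1 = 16
43 = 3·14 + 1   →  a_2 = 3

3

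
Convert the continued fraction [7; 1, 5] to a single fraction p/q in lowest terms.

47/6

Using pₖ = aₖpₖ₋₁ + pₖ₋₂ and qₖ = aₖqₖ₋₁ + qₖ₋₂:
  k=0: a=7, p=7, q=1
  k=1: a=1, p=8, q=1
  k=2: a=5, p=47, q=6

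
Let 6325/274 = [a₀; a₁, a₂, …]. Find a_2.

6325 = 23·274 + 23   →  a_0 = 23
274 = 11·23 + 21   →  a_1 = 11
23 = 1·21 + 2   →  a_2 = 1

1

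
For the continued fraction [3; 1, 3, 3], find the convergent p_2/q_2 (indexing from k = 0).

Using pₖ = aₖpₖ₋₁ + pₖ₋₂, qₖ = aₖqₖ₋₁ + qₖ₋₂ (with p₋₁=1, p₋₂=0, q₋₁=0, q₋₂=1):
  k=0: a=3, p=3, q=1
  k=1: a=1, p=4, q=1
  k=2: a=3, p=15, q=4

15/4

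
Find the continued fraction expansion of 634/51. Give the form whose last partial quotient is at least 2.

634 = 12×51 + 22
51 = 2×22 + 7
22 = 3×7 + 1
7 = 7×1 + 0  (stop)
So 634/51 = [12; 2, 3, 7].

[12; 2, 3, 7]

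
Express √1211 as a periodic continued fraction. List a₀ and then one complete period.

a₀ = ⌊√1211⌋ = 34.
With m₀=0, d₀=1 and mₖ₊₁ = dₖaₖ − mₖ, dₖ₊₁ = (n − mₖ₊₁²)/dₖ, aₖ₊₁ = ⌊(a₀+mₖ₊₁)/dₖ₊₁⌋:
  k=1: m=34, d=55, a=1
  k=2: m=21, d=14, a=3
  k=3: m=21, d=55, a=1
  k=4: m=34, d=1, a=68
d=1 and a=2a₀=68 at k=4, so the next step gives (m, d) = (34, 55) again — its k=1 value — and the period has length 4.

[34; 1, 3, 1, 68]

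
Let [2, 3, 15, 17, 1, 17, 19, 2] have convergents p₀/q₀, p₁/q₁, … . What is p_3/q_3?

Using pₖ = aₖpₖ₋₁ + pₖ₋₂, qₖ = aₖqₖ₋₁ + qₖ₋₂ (with p₋₁=1, p₋₂=0, q₋₁=0, q₋₂=1):
  k=0: a=2, p=2, q=1
  k=1: a=3, p=7, q=3
  k=2: a=15, p=107, q=46
  k=3: a=17, p=1826, q=785

1826/785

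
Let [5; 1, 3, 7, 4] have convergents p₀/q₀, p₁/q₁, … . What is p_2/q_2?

Using pₖ = aₖpₖ₋₁ + pₖ₋₂, qₖ = aₖqₖ₋₁ + qₖ₋₂ (with p₋₁=1, p₋₂=0, q₋₁=0, q₋₂=1):
  k=0: a=5, p=5, q=1
  k=1: a=1, p=6, q=1
  k=2: a=3, p=23, q=4

23/4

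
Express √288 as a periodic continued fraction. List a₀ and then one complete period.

a₀ = ⌊√288⌋ = 16.
With m₀=0, d₀=1 and mₖ₊₁ = dₖaₖ − mₖ, dₖ₊₁ = (n − mₖ₊₁²)/dₖ, aₖ₊₁ = ⌊(a₀+mₖ₊₁)/dₖ₊₁⌋:
  k=1: m=16, d=32, a=1
  k=2: m=16, d=1, a=32
d=1 and a=2a₀=32 at k=2, so the next step gives (m, d) = (16, 32) again — its k=1 value — and the period has length 2.

[16; 1, 32]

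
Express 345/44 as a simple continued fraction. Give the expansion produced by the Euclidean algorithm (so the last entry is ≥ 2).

[7; 1, 5, 3, 2]

345 = 7×44 + 37
44 = 1×37 + 7
37 = 5×7 + 2
7 = 3×2 + 1
2 = 2×1 + 0  (stop)
So 345/44 = [7; 1, 5, 3, 2].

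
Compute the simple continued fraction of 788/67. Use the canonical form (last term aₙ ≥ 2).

[11; 1, 3, 5, 3]

788 = 11*67 + 51
67 = 1*51 + 16
51 = 3*16 + 3
16 = 5*3 + 1
3 = 3*1 + 0  (stop)
So 788/67 = [11; 1, 3, 5, 3].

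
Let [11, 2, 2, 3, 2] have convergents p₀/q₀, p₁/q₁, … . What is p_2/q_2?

Using pₖ = aₖpₖ₋₁ + pₖ₋₂, qₖ = aₖqₖ₋₁ + qₖ₋₂ (with p₋₁=1, p₋₂=0, q₋₁=0, q₋₂=1):
  k=0: a=11, p=11, q=1
  k=1: a=2, p=23, q=2
  k=2: a=2, p=57, q=5

57/5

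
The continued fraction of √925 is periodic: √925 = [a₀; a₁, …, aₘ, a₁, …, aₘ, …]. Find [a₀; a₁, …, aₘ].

[30; 2, 2, 2, 2, 60]

a₀ = ⌊√925⌋ = 30.
With m₀=0, d₀=1 and mₖ₊₁ = dₖaₖ − mₖ, dₖ₊₁ = (n − mₖ₊₁²)/dₖ, aₖ₊₁ = ⌊(a₀+mₖ₊₁)/dₖ₊₁⌋:
  k=1: m=30, d=25, a=2
  k=2: m=20, d=21, a=2
  k=3: m=22, d=21, a=2
  k=4: m=20, d=25, a=2
  k=5: m=30, d=1, a=60
d=1 and a=2a₀=60 at k=5, so the next step gives (m, d) = (30, 25) again — its k=1 value — and the period has length 5.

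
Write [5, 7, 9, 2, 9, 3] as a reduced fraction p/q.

Fold from the inside: start with 3/1.
  9 + 1/3 = 28/3
  2 + 3/28 = 59/28
  9 + 28/59 = 559/59
  7 + 59/559 = 3972/559
  5 + 559/3972 = 20419/3972

20419/3972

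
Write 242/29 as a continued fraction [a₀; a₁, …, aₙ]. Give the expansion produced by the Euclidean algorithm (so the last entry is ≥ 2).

[8; 2, 1, 9]

242 = 8·29 + 10
29 = 2·10 + 9
10 = 1·9 + 1
9 = 9·1 + 0  (stop)
So 242/29 = [8; 2, 1, 9].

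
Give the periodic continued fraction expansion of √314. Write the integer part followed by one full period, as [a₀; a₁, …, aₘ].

a₀ = ⌊√314⌋ = 17.
With m₀=0, d₀=1 and mₖ₊₁ = dₖaₖ − mₖ, dₖ₊₁ = (n − mₖ₊₁²)/dₖ, aₖ₊₁ = ⌊(a₀+mₖ₊₁)/dₖ₊₁⌋:
  k=1: m=17, d=25, a=1
  k=2: m=8, d=10, a=2
  k=3: m=12, d=17, a=1
  k=4: m=5, d=17, a=1
  k=5: m=12, d=10, a=2
  k=6: m=8, d=25, a=1
  k=7: m=17, d=1, a=34
d=1 and a=2a₀=34 at k=7, so the next step gives (m, d) = (17, 25) again — its k=1 value — and the period has length 7.

[17; 1, 2, 1, 1, 2, 1, 34]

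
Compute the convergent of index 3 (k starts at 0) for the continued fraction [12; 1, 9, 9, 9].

Using pₖ = aₖpₖ₋₁ + pₖ₋₂, qₖ = aₖqₖ₋₁ + qₖ₋₂ (with p₋₁=1, p₋₂=0, q₋₁=0, q₋₂=1):
  k=0: a=12, p=12, q=1
  k=1: a=1, p=13, q=1
  k=2: a=9, p=129, q=10
  k=3: a=9, p=1174, q=91

1174/91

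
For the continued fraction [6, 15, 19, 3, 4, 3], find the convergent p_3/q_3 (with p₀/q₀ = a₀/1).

Using pₖ = aₖpₖ₋₁ + pₖ₋₂, qₖ = aₖqₖ₋₁ + qₖ₋₂ (with p₋₁=1, p₋₂=0, q₋₁=0, q₋₂=1):
  k=0: a=6, p=6, q=1
  k=1: a=15, p=91, q=15
  k=2: a=19, p=1735, q=286
  k=3: a=3, p=5296, q=873

5296/873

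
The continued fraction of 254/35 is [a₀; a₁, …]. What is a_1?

3

254 = 7·35 + 9   →  a_0 = 7
35 = 3·9 + 8   →  a_1 = 3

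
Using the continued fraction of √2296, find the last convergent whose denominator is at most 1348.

55152/1151

√2296 = [47; 1, 10, 1, 94, …] (period length 4).
Convergents:
  p_0/q_0 = 47/1
  p_1/q_1 = 48/1
  p_2/q_2 = 527/11
  p_3/q_3 = 575/12
  p_4/q_4 = 54577/1139
  p_5/q_5 = 55152/1151
  p_6/q_6 = 606097/12649
q_5 = 1151 ≤ 1348 < 12649 = q_6, so the answer is 55152/1151.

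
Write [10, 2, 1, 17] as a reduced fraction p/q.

Fold from the inside: start with 17/1.
  1 + 1/17 = 18/17
  2 + 17/18 = 53/18
  10 + 18/53 = 548/53

548/53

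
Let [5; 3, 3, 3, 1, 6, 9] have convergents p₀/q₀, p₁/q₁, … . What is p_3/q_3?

Using pₖ = aₖpₖ₋₁ + pₖ₋₂, qₖ = aₖqₖ₋₁ + qₖ₋₂ (with p₋₁=1, p₋₂=0, q₋₁=0, q₋₂=1):
  k=0: a=5, p=5, q=1
  k=1: a=3, p=16, q=3
  k=2: a=3, p=53, q=10
  k=3: a=3, p=175, q=33

175/33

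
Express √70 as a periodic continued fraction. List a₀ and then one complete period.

[8; 2, 1, 2, 1, 2, 16]

a₀ = ⌊√70⌋ = 8.
With m₀=0, d₀=1 and mₖ₊₁ = dₖaₖ − mₖ, dₖ₊₁ = (n − mₖ₊₁²)/dₖ, aₖ₊₁ = ⌊(a₀+mₖ₊₁)/dₖ₊₁⌋:
  k=1: m=8, d=6, a=2
  k=2: m=4, d=9, a=1
  k=3: m=5, d=5, a=2
  k=4: m=5, d=9, a=1
  k=5: m=4, d=6, a=2
  k=6: m=8, d=1, a=16
d=1 and a=2a₀=16 at k=6, so the next step gives (m, d) = (8, 6) again — its k=1 value — and the period has length 6.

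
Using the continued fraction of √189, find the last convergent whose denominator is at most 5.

√189 = [13; 1, 2, 1, 26, …] (period length 4).
Convergents:
  p_0/q_0 = 13/1
  p_1/q_1 = 14/1
  p_2/q_2 = 41/3
  p_3/q_3 = 55/4
  p_4/q_4 = 1471/107
q_3 = 4 ≤ 5 < 107 = q_4, so the answer is 55/4.

55/4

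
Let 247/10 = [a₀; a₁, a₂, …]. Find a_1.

1

247 = 24·10 + 7   →  a_0 = 24
10 = 1·7 + 3   →  a_1 = 1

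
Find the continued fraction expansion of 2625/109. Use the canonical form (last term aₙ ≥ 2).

2625 = 24×109 + 9
109 = 12×9 + 1
9 = 9×1 + 0  (stop)
So 2625/109 = [24; 12, 9].

[24; 12, 9]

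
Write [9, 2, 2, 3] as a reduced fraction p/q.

Using pₖ = aₖpₖ₋₁ + pₖ₋₂ and qₖ = aₖqₖ₋₁ + qₖ₋₂:
  k=0: a=9, p=9, q=1
  k=1: a=2, p=19, q=2
  k=2: a=2, p=47, q=5
  k=3: a=3, p=160, q=17

160/17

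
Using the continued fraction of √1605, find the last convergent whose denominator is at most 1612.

51320/1281

√1605 = [40; 16, 80, …] (period length 2).
Convergents:
  p_0/q_0 = 40/1
  p_1/q_1 = 641/16
  p_2/q_2 = 51320/1281
  p_3/q_3 = 821761/20512
q_2 = 1281 ≤ 1612 < 20512 = q_3, so the answer is 51320/1281.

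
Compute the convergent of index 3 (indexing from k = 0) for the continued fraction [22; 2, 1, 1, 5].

Using pₖ = aₖpₖ₋₁ + pₖ₋₂, qₖ = aₖqₖ₋₁ + qₖ₋₂ (with p₋₁=1, p₋₂=0, q₋₁=0, q₋₂=1):
  k=0: a=22, p=22, q=1
  k=1: a=2, p=45, q=2
  k=2: a=1, p=67, q=3
  k=3: a=1, p=112, q=5

112/5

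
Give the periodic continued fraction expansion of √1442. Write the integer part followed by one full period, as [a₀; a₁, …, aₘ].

[37; 1, 36, 1, 74]

a₀ = ⌊√1442⌋ = 37.
With m₀=0, d₀=1 and mₖ₊₁ = dₖaₖ − mₖ, dₖ₊₁ = (n − mₖ₊₁²)/dₖ, aₖ₊₁ = ⌊(a₀+mₖ₊₁)/dₖ₊₁⌋:
  k=1: m=37, d=73, a=1
  k=2: m=36, d=2, a=36
  k=3: m=36, d=73, a=1
  k=4: m=37, d=1, a=74
d=1 and a=2a₀=74 at k=4, so the next step gives (m, d) = (37, 73) again — its k=1 value — and the period has length 4.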